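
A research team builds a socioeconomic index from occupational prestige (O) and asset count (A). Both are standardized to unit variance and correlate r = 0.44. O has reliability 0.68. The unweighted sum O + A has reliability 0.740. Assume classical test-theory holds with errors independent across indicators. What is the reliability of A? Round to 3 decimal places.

0.571

Var(O+A) = 2 + 2·0.44 = 2.880.
True-score variance = ρ_O + ρ_A + 2·0.44, so 0.740 = (0.68 + ρ_A + 0.88) / 2.880.
ρ_A = 0.740·2.880 − 0.68 − 0.88 = 0.571.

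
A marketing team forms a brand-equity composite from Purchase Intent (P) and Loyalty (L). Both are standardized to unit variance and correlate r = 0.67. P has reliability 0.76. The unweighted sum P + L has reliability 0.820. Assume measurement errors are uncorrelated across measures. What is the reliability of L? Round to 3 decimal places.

Var(P+L) = 2 + 2·0.67 = 3.340.
True-score variance = ρ_P + ρ_L + 2·0.67, so 0.820 = (0.76 + ρ_L + 1.34) / 3.340.
ρ_L = 0.820·3.340 − 0.76 − 1.34 = 0.639.

0.639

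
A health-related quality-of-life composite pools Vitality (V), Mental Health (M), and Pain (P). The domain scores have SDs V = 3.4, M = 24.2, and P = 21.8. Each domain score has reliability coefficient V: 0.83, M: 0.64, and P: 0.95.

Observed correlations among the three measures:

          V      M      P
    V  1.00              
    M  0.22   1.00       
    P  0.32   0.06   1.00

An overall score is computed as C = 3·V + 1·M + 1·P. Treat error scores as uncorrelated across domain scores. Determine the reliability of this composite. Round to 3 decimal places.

Var(C) = 3²·3.4² + 24.2² + 21.8² + 2·[3·3.4·24.2·0.22 + 3·3.4·21.8·0.32 + 24.2·21.8·0.06] = 1164.92 + 314.227 = 1479.15.
With uncorrelated errors the cross-covariances are all true-score covariance, so they carry over unchanged; only the diagonal terms shrink to ρᵢσᵢ².
True-score variance = [3²·3.4²·0.83 + 24.2²·0.64 + 21.8²·0.95] + 314.227 = 912.641 + 314.227 = 1226.87.
Reliability = 1226.87 / 1479.15 = 0.829.

0.829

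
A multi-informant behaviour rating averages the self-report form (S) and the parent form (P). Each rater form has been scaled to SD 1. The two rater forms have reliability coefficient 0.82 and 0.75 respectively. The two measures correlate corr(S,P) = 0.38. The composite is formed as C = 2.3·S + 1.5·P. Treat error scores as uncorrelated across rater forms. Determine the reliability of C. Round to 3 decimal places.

Var(C) = 2.3² + 1.5² + 2·[3.45·0.38] = 7.54 + 2.622 = 10.162.
Because errors are independent across components, Cov(Tᵢ,Tⱼ) = Cov(Xᵢ,Xⱼ); the off-diagonal part of the true-score variance is the same as above.
True-score variance = [2.3²·0.82 + 1.5²·0.75] + 2.622 = 6.0253 + 2.622 = 8.6473.
Reliability = 8.6473 / 10.162 = 0.851.

0.851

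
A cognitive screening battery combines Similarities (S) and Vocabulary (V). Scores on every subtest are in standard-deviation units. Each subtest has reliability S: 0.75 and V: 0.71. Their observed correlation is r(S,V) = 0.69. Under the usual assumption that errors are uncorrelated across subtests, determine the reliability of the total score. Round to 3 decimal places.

Var(S+V) = 2 + 2·[0.69] = 2 + 1.38 = 3.38.
With uncorrelated errors the cross-covariances are all true-score covariance, so they carry over unchanged; only the diagonal terms shrink to ρᵢσᵢ².
True-score variance = [0.75 + 0.71] + 1.38 = 1.46 + 1.38 = 2.84.
Reliability = 2.84 / 3.38 = 0.840.

0.840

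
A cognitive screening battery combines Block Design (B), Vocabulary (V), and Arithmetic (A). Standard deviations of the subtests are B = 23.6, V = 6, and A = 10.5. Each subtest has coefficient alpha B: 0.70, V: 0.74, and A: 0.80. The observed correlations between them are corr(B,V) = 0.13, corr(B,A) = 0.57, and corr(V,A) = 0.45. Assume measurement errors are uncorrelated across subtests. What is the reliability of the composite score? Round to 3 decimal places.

Var(B+V+A) = 23.6² + 6² + 10.5² + 2·[23.6·6·0.13 + 23.6·10.5·0.57 + 6·10.5·0.45] = 703.21 + 376.008 = 1079.22.
Under uncorrelated errors the observed covariances equal the true-score covariances, so only the own-variance terms attenuate.
True-score variance = [23.6²·0.70 + 6²·0.74 + 10.5²·0.80] + 376.008 = 504.712 + 376.008 = 880.72.
Reliability = 880.72 / 1079.22 = 0.816.

0.816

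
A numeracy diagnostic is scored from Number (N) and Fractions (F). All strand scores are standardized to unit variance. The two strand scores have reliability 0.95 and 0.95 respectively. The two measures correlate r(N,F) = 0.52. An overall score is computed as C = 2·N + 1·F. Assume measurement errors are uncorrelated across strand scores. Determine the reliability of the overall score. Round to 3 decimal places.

Var(C) = 2² + 1 + 2·[2·0.52] = 5 + 2.08 = 7.08.
Under uncorrelated errors the observed covariances equal the true-score covariances, so only the own-variance terms attenuate.
True-score variance = [2²·0.95 + 0.95] + 2.08 = 4.75 + 2.08 = 6.83.
Reliability = 6.83 / 7.08 = 0.965.

0.965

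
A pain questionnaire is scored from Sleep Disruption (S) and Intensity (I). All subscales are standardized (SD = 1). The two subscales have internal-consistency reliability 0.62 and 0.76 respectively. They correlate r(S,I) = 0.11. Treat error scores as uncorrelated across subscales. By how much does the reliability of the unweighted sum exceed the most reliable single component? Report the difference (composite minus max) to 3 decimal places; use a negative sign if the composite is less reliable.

-0.039

Var(sum) = 2 + 0.22 = 2.22; true-score variance = 1.38 + 0.22 = 1.6; composite reliability = 0.7207.
Max component reliability = 0.7600.
Difference = 0.7207 − 0.7600 = -0.039.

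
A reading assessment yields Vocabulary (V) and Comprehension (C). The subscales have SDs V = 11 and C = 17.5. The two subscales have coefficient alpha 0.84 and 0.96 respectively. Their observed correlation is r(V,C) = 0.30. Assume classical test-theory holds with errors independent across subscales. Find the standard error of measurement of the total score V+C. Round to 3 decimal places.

5.622

Var(total) = 427.25 + 115.5 = 542.75.
True-score variance = 395.64 + 115.5 = 511.14, so reliability = 0.9418.
Error variance = 542.75 − 511.14 = 31.61; SEM = √31.61 = 5.622.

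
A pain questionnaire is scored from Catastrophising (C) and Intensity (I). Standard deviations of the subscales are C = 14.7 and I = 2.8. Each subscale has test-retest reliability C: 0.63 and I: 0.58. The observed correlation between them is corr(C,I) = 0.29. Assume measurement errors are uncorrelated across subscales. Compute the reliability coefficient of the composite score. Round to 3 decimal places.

0.664

Var(C+I) = 14.7² + 2.8² + 2·[14.7·2.8·0.29] = 223.93 + 23.8728 = 247.803.
With uncorrelated errors the cross-covariances are all true-score covariance, so they carry over unchanged; only the diagonal terms shrink to ρᵢσᵢ².
True-score variance = [14.7²·0.63 + 2.8²·0.58] + 23.8728 = 140.684 + 23.8728 = 164.557.
Reliability = 164.557 / 247.803 = 0.664.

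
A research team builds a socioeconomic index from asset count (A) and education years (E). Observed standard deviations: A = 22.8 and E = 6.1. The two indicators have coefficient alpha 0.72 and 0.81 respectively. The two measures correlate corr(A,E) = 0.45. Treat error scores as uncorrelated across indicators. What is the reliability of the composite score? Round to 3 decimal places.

Var(A+E) = 22.8² + 6.1² + 2·[22.8·6.1·0.45] = 557.05 + 125.172 = 682.222.
With uncorrelated errors the cross-covariances are all true-score covariance, so they carry over unchanged; only the diagonal terms shrink to ρᵢσᵢ².
True-score variance = [22.8²·0.72 + 6.1²·0.81] + 125.172 = 404.425 + 125.172 = 529.597.
Reliability = 529.597 / 682.222 = 0.776.

0.776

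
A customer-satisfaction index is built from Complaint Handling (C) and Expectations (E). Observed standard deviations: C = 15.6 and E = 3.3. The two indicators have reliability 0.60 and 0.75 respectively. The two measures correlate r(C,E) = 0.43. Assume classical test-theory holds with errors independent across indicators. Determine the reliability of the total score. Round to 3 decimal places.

Var(C+E) = 15.6² + 3.3² + 2·[15.6·3.3·0.43] = 254.25 + 44.2728 = 298.523.
Because errors are independent across components, Cov(Tᵢ,Tⱼ) = Cov(Xᵢ,Xⱼ); the off-diagonal part of the true-score variance is the same as above.
True-score variance = [15.6²·0.60 + 3.3²·0.75] + 44.2728 = 154.183 + 44.2728 = 198.456.
Reliability = 198.456 / 298.523 = 0.665.

0.665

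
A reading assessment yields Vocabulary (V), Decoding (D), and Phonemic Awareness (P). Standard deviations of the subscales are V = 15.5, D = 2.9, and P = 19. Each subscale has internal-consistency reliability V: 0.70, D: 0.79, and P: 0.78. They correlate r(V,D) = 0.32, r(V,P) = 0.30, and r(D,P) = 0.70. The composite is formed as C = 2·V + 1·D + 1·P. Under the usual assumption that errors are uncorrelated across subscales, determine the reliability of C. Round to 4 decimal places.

Var(C) = 2²·15.5² + 2.9² + 19² + 2·[2·15.5·2.9·0.32 + 2·15.5·19·0.30 + 2.9·19·0.70] = 1330.41 + 488.076 = 1818.49.
Under uncorrelated errors the observed covariances equal the true-score covariances, so only the own-variance terms attenuate.
True-score variance = [2²·15.5²·0.70 + 2.9²·0.79 + 19²·0.78] + 488.076 = 960.924 + 488.076 = 1449.
Reliability = 1449 / 1818.49 = 0.7968.

0.7968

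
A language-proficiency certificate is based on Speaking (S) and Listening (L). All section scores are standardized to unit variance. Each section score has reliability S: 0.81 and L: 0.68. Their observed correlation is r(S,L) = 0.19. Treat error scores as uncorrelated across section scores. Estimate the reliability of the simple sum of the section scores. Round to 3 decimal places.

Var(S+L) = 2 + 2·[0.19] = 2 + 0.38 = 2.38.
Under uncorrelated errors the observed covariances equal the true-score covariances, so only the own-variance terms attenuate.
True-score variance = [0.81 + 0.68] + 0.38 = 1.49 + 0.38 = 1.87.
Reliability = 1.87 / 2.38 = 0.786.

0.786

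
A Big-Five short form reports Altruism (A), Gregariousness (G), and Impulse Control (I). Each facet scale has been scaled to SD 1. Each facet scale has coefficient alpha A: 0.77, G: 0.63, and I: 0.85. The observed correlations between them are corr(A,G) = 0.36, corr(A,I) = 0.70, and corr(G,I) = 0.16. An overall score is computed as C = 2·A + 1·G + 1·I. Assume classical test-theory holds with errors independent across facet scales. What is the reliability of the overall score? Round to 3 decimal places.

0.864

Var(C) = 2² + 1 + 1 + 2·[2·0.36 + 2·0.70 + 0.16] = 6 + 4.56 = 10.56.
Under uncorrelated errors the observed covariances equal the true-score covariances, so only the own-variance terms attenuate.
True-score variance = [2²·0.77 + 0.63 + 0.85] + 4.56 = 4.56 + 4.56 = 9.12.
Reliability = 9.12 / 10.56 = 0.864.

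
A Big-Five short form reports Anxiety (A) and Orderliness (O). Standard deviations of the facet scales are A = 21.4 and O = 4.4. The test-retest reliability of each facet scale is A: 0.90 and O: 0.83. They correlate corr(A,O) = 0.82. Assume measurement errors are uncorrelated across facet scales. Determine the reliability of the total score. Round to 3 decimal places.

0.922

Var(A+O) = 21.4² + 4.4² + 2·[21.4·4.4·0.82] = 477.32 + 154.422 = 631.742.
With uncorrelated errors the cross-covariances are all true-score covariance, so they carry over unchanged; only the diagonal terms shrink to ρᵢσᵢ².
True-score variance = [21.4²·0.90 + 4.4²·0.83] + 154.422 = 428.233 + 154.422 = 582.655.
Reliability = 582.655 / 631.742 = 0.922.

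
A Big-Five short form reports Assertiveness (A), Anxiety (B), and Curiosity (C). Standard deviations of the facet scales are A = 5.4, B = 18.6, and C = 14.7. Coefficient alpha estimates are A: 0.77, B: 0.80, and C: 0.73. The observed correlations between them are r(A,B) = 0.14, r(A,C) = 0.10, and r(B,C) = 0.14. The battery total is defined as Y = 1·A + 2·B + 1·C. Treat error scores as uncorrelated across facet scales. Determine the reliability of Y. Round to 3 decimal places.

0.816

Var(Y) = 5.4² + 2²·18.6² + 14.7² + 2·[2·5.4·18.6·0.14 + 5.4·14.7·0.10 + 2·18.6·14.7·0.14] = 1629.09 + 225.238 = 1854.33.
Because errors are independent across components, Cov(Tᵢ,Tⱼ) = Cov(Xᵢ,Xⱼ); the off-diagonal part of the true-score variance is the same as above.
True-score variance = [5.4²·0.77 + 2²·18.6²·0.80 + 14.7²·0.73] + 225.238 = 1287.27 + 225.238 = 1512.51.
Reliability = 1512.51 / 1854.33 = 0.816.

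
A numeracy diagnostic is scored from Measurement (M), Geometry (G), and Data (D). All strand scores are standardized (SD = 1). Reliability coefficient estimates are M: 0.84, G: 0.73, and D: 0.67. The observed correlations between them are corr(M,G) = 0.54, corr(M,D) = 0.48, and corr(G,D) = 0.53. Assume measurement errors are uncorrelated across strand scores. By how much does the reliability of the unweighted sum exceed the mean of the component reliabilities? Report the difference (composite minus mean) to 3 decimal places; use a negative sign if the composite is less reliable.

0.129

Var(sum) = 3 + 3.1 = 6.1; true-score variance = 2.24 + 3.1 = 5.34; composite reliability = 0.8754.
Mean component reliability = 0.7467.
Difference = 0.8754 − 0.7467 = 0.129.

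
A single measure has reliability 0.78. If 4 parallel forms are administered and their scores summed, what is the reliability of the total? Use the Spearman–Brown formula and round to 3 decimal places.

0.934

ρ_k = kρ / (1 + (k−1)ρ) = 4·0.78 / (1 + 3·0.78) = 3.120 / 3.340 = 0.934.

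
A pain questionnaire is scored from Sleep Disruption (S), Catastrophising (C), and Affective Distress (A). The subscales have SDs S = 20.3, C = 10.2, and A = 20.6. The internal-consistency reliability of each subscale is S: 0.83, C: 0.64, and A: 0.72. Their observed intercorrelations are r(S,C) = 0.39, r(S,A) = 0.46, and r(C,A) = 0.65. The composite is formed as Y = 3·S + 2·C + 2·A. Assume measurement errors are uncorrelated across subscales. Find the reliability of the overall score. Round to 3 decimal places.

Var(Y) = 3²·20.3² + 2²·10.2² + 2²·20.6² + 2·[6·20.3·10.2·0.39 + 6·20.3·20.6·0.46 + 4·10.2·20.6·0.65] = 5822.41 + 4370.02 = 10192.4.
With uncorrelated errors the cross-covariances are all true-score covariance, so they carry over unchanged; only the diagonal terms shrink to ρᵢσᵢ².
True-score variance = [3²·20.3²·0.83 + 2²·10.2²·0.64 + 2²·20.6²·0.72] + 4370.02 = 4566.81 + 4370.02 = 8936.83.
Reliability = 8936.83 / 10192.4 = 0.877.

0.877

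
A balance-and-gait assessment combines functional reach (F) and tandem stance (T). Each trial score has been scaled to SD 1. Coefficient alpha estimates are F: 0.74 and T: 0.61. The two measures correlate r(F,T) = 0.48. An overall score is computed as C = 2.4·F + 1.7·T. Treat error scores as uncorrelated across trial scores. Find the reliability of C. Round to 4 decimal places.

0.7911

Var(C) = 2.4² + 1.7² + 2·[4.08·0.48] = 8.65 + 3.9168 = 12.5668.
Under uncorrelated errors the observed covariances equal the true-score covariances, so only the own-variance terms attenuate.
True-score variance = [2.4²·0.74 + 1.7²·0.61] + 3.9168 = 6.0253 + 3.9168 = 9.9421.
Reliability = 9.9421 / 12.5668 = 0.7911.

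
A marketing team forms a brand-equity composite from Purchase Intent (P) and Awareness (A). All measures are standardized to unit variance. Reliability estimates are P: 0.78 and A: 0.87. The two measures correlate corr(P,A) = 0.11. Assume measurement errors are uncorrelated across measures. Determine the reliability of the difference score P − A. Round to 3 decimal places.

0.803

Var(P−A) = 1 + 1 − 2·0.11 = 2 − 0.22 = 1.78.
Under uncorrelated errors the observed covariances equal the true-score covariances, so only the own-variance terms attenuate.
True-score variance = [0.78 + 0.87] − 0.22 = 1.65 − 0.22 = 1.43.
Reliability = 1.43 / 1.78 = 0.803.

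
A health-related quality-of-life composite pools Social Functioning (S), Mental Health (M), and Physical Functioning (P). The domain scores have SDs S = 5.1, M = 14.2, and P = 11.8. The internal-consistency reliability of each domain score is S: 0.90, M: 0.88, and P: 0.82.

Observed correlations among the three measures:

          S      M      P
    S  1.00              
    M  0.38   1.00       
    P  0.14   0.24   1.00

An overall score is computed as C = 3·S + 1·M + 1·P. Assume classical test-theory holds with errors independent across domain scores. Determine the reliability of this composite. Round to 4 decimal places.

Var(C) = 3²·5.1² + 14.2² + 11.8² + 2·[3·5.1·14.2·0.38 + 3·5.1·11.8·0.14 + 14.2·11.8·0.24] = 574.97 + 296.098 = 871.068.
Under uncorrelated errors the observed covariances equal the true-score covariances, so only the own-variance terms attenuate.
True-score variance = [3²·5.1²·0.90 + 14.2²·0.88 + 11.8²·0.82] + 296.098 = 502.301 + 296.098 = 798.399.
Reliability = 798.399 / 871.068 = 0.9166.

0.9166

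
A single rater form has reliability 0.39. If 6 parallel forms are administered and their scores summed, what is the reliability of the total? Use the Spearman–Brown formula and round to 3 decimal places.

ρ_k = kρ / (1 + (k−1)ρ) = 6·0.39 / (1 + 5·0.39) = 2.340 / 2.950 = 0.793.

0.793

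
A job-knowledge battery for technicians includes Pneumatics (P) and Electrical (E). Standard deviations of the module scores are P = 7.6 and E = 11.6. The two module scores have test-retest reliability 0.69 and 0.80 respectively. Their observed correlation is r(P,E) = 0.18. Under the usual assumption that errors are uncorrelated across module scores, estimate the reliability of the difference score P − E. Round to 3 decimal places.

Var(P−E) = 7.6² + 11.6² − 2·7.6·11.6·0.18 = 192.32 − 31.7376 = 160.582.
Because errors are independent across components, Cov(Tᵢ,Tⱼ) = Cov(Xᵢ,Xⱼ); the off-diagonal part of the true-score variance is the same as above.
True-score variance = [7.6²·0.69 + 11.6²·0.80] − 31.7376 = 147.502 − 31.7376 = 115.765.
Reliability = 115.765 / 160.582 = 0.721.

0.721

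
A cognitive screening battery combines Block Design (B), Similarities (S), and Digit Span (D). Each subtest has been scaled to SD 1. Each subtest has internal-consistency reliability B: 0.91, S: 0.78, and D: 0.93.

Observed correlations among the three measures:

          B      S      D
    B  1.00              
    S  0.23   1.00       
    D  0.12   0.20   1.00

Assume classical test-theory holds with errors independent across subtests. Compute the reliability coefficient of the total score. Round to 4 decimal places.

0.9073

Var(B+S+D) = 3 + 2·[0.23 + 0.12 + 0.20] = 3 + 1.1 = 4.1.
With uncorrelated errors the cross-covariances are all true-score covariance, so they carry over unchanged; only the diagonal terms shrink to ρᵢσᵢ².
True-score variance = [0.91 + 0.78 + 0.93] + 1.1 = 2.62 + 1.1 = 3.72.
Reliability = 3.72 / 4.1 = 0.9073.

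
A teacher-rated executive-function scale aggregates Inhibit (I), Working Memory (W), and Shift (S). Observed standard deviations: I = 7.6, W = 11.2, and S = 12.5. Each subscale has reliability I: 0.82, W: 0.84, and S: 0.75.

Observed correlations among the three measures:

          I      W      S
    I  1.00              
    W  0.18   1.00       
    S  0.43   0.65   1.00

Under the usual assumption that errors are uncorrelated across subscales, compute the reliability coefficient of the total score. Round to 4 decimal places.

0.8903

Var(I+W+S) = 7.6² + 11.2² + 12.5² + 2·[7.6·11.2·0.18 + 7.6·12.5·0.43 + 11.2·12.5·0.65] = 339.45 + 294.343 = 633.793.
With uncorrelated errors the cross-covariances are all true-score covariance, so they carry over unchanged; only the diagonal terms shrink to ρᵢσᵢ².
True-score variance = [7.6²·0.82 + 11.2²·0.84 + 12.5²·0.75] + 294.343 = 269.92 + 294.343 = 564.264.
Reliability = 564.264 / 633.793 = 0.8903.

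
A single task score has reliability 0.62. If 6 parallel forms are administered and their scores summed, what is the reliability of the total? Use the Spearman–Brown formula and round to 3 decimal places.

ρ_k = kρ / (1 + (k−1)ρ) = 6·0.62 / (1 + 5·0.62) = 3.720 / 4.100 = 0.907.

0.907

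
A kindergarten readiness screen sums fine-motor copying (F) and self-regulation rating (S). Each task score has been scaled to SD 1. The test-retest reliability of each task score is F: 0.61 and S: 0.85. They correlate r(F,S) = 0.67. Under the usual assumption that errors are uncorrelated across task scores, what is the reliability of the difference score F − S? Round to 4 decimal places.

Var(F−S) = 1 + 1 − 2·0.67 = 2 − 1.34 = 0.66.
Because errors are independent across components, Cov(Tᵢ,Tⱼ) = Cov(Xᵢ,Xⱼ); the off-diagonal part of the true-score variance is the same as above.
True-score variance = [0.61 + 0.85] − 1.34 = 1.46 − 1.34 = 0.12.
Reliability = 0.12 / 0.66 = 0.1818.

0.1818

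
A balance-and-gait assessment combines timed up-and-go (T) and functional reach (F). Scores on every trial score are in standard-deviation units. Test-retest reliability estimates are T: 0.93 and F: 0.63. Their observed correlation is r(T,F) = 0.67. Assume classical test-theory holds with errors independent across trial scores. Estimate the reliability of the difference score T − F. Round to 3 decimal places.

0.333

Var(T−F) = 1 + 1 − 2·0.67 = 2 − 1.34 = 0.66.
Because errors are independent across components, Cov(Tᵢ,Tⱼ) = Cov(Xᵢ,Xⱼ); the off-diagonal part of the true-score variance is the same as above.
True-score variance = [0.93 + 0.63] − 1.34 = 1.56 − 1.34 = 0.22.
Reliability = 0.22 / 0.66 = 0.333.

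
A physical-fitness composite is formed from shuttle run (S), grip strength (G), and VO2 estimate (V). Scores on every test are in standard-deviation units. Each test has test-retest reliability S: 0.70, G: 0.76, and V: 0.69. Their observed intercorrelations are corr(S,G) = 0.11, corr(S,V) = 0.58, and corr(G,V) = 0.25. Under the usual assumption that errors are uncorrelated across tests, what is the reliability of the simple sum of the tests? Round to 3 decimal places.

Var(S+G+V) = 3 + 2·[0.11 + 0.58 + 0.25] = 3 + 1.88 = 4.88.
Because errors are independent across components, Cov(Tᵢ,Tⱼ) = Cov(Xᵢ,Xⱼ); the off-diagonal part of the true-score variance is the same as above.
True-score variance = [0.70 + 0.76 + 0.69] + 1.88 = 2.15 + 1.88 = 4.03.
Reliability = 4.03 / 4.88 = 0.826.

0.826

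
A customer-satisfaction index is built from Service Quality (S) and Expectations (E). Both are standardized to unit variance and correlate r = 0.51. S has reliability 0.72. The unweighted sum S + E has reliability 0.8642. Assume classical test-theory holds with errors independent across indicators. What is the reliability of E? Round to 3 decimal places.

0.870

Var(S+E) = 2 + 2·0.51 = 3.020.
True-score variance = ρ_S + ρ_E + 2·0.51, so 0.8642 = (0.72 + ρ_E + 1.02) / 3.020.
ρ_E = 0.8642·3.020 − 0.72 − 1.02 = 0.870.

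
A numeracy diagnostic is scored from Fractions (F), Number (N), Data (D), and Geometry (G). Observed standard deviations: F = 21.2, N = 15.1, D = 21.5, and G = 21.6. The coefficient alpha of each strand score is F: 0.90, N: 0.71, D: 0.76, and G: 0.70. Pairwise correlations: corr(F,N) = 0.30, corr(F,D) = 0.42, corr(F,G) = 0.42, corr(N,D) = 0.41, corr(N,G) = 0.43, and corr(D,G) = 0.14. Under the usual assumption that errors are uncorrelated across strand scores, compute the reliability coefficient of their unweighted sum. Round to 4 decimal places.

0.8884

Var(F+N+D+G) = 21.2² + 15.1² + 21.5² + 21.6² + 2·[21.2·15.1·0.30 + 21.2·21.5·0.42 + 21.2·21.6·0.42 + 15.1·21.5·0.41 + 15.1·21.6·0.43 + 21.5·21.6·0.14] = 1606.26 + 1636.34 = 3242.6.
Because errors are independent across components, Cov(Tᵢ,Tⱼ) = Cov(Xᵢ,Xⱼ); the off-diagonal part of the true-score variance is the same as above.
True-score variance = [21.2²·0.90 + 15.1²·0.71 + 21.5²·0.76 + 21.6²·0.70] + 1636.34 = 1244.29 + 1636.34 = 2880.62.
Reliability = 2880.62 / 3242.6 = 0.8884.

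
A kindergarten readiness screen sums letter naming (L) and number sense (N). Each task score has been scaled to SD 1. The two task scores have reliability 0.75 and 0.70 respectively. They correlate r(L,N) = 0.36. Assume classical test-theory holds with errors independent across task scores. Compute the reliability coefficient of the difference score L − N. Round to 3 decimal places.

Var(L−N) = 1 + 1 − 2·0.36 = 2 − 0.72 = 1.28.
Because errors are independent across components, Cov(Tᵢ,Tⱼ) = Cov(Xᵢ,Xⱼ); the off-diagonal part of the true-score variance is the same as above.
True-score variance = [0.75 + 0.70] − 0.72 = 1.45 − 0.72 = 0.73.
Reliability = 0.73 / 1.28 = 0.570.

0.570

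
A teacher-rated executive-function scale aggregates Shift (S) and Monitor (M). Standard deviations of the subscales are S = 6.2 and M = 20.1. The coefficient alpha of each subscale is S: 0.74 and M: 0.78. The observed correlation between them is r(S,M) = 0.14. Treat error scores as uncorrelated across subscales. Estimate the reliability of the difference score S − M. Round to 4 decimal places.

Var(S−M) = 6.2² + 20.1² − 2·6.2·20.1·0.14 = 442.45 − 34.8936 = 407.556.
With uncorrelated errors the cross-covariances are all true-score covariance, so they carry over unchanged; only the diagonal terms shrink to ρᵢσᵢ².
True-score variance = [6.2²·0.74 + 20.1²·0.78] − 34.8936 = 343.573 − 34.8936 = 308.68.
Reliability = 308.68 / 407.556 = 0.7574.

0.7574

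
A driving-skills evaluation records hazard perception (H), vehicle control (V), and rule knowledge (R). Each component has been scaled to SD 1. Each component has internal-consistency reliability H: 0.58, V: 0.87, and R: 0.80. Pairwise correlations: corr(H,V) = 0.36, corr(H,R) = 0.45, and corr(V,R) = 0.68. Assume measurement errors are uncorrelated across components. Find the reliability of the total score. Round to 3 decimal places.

Var(H+V+R) = 3 + 2·[0.36 + 0.45 + 0.68] = 3 + 2.98 = 5.98.
Under uncorrelated errors the observed covariances equal the true-score covariances, so only the own-variance terms attenuate.
True-score variance = [0.58 + 0.87 + 0.80] + 2.98 = 2.25 + 2.98 = 5.23.
Reliability = 5.23 / 5.98 = 0.875.

0.875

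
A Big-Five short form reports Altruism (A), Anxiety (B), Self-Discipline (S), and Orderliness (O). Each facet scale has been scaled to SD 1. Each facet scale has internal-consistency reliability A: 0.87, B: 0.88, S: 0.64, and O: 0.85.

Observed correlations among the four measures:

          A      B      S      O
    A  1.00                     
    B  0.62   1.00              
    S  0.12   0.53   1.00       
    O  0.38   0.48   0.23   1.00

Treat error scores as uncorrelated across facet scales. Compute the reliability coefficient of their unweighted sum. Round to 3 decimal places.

Var(A+B+S+O) = 4 + 2·[0.62 + 0.12 + 0.38 + 0.53 + 0.48 + 0.23] = 4 + 4.72 = 8.72.
Under uncorrelated errors the observed covariances equal the true-score covariances, so only the own-variance terms attenuate.
True-score variance = [0.87 + 0.88 + 0.64 + 0.85] + 4.72 = 3.24 + 4.72 = 7.96.
Reliability = 7.96 / 8.72 = 0.913.

0.913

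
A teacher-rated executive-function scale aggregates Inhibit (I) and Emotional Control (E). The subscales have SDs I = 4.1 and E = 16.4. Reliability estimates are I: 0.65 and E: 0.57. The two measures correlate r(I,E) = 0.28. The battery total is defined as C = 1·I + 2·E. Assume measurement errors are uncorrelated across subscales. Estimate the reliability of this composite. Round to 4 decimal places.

0.5989

Var(C) = 4.1² + 2²·16.4² + 2·[2·4.1·16.4·0.28] = 1092.65 + 75.3088 = 1167.96.
Because errors are independent across components, Cov(Tᵢ,Tⱼ) = Cov(Xᵢ,Xⱼ); the off-diagonal part of the true-score variance is the same as above.
True-score variance = [4.1²·0.65 + 2²·16.4²·0.57] + 75.3088 = 624.155 + 75.3088 = 699.464.
Reliability = 699.464 / 1167.96 = 0.5989.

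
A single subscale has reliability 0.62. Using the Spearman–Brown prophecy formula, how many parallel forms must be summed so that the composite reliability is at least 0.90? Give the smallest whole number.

k ≥ ρ*(1−ρ₁)/(ρ₁(1−ρ*)) = 0.90·0.38 / (0.62·0.10) = 5.516.
Smallest integer k = 6.

6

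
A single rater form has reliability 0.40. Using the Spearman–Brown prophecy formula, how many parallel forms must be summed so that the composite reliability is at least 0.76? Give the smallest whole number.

5

k ≥ ρ*(1−ρ₁)/(ρ₁(1−ρ*)) = 0.76·0.60 / (0.40·0.24) = 4.750.
Smallest integer k = 5.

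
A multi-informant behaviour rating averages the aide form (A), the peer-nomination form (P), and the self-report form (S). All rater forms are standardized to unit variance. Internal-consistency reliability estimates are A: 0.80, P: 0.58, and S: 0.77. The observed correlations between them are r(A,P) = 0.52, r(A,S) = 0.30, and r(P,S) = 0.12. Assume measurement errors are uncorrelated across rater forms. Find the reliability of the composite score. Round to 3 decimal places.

0.826

Var(A+P+S) = 3 + 2·[0.52 + 0.30 + 0.12] = 3 + 1.88 = 4.88.
Because errors are independent across components, Cov(Tᵢ,Tⱼ) = Cov(Xᵢ,Xⱼ); the off-diagonal part of the true-score variance is the same as above.
True-score variance = [0.80 + 0.58 + 0.77] + 1.88 = 2.15 + 1.88 = 4.03.
Reliability = 4.03 / 4.88 = 0.826.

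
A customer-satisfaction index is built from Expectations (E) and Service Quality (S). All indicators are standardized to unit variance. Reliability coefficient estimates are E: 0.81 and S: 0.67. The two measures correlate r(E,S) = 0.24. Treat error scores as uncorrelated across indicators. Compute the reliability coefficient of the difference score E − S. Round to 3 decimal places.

Var(E−S) = 1 + 1 − 2·0.24 = 2 − 0.48 = 1.52.
Under uncorrelated errors the observed covariances equal the true-score covariances, so only the own-variance terms attenuate.
True-score variance = [0.81 + 0.67] − 0.48 = 1.48 − 0.48 = 1.
Reliability = 1 / 1.52 = 0.658.

0.658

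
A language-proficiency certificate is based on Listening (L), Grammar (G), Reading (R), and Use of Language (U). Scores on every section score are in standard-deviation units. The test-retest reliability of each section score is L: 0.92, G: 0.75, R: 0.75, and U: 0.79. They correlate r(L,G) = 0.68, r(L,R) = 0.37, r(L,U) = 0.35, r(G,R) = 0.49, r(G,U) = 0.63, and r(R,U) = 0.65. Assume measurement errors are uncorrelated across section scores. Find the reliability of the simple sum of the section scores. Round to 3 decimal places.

0.924

Var(L+G+R+U) = 4 + 2·[0.68 + 0.37 + 0.35 + 0.49 + 0.63 + 0.65] = 4 + 6.34 = 10.34.
Because errors are independent across components, Cov(Tᵢ,Tⱼ) = Cov(Xᵢ,Xⱼ); the off-diagonal part of the true-score variance is the same as above.
True-score variance = [0.92 + 0.75 + 0.75 + 0.79] + 6.34 = 3.21 + 6.34 = 9.55.
Reliability = 9.55 / 10.34 = 0.924.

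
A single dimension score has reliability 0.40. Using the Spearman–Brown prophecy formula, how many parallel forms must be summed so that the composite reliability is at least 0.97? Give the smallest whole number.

k ≥ ρ*(1−ρ₁)/(ρ₁(1−ρ*)) = 0.97·0.60 / (0.40·0.03) = 48.500.
Smallest integer k = 49.

49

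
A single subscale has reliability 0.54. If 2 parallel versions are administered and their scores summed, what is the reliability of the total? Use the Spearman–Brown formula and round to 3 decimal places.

0.701

ρ_k = kρ / (1 + (k−1)ρ) = 2·0.54 / (1 + 1·0.54) = 1.080 / 1.540 = 0.701.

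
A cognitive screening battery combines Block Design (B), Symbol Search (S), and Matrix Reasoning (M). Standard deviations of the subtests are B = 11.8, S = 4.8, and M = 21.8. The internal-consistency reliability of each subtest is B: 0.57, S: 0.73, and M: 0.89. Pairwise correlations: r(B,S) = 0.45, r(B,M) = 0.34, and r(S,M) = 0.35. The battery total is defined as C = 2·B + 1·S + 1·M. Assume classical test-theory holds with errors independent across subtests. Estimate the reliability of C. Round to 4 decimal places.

0.8114

Var(C) = 2²·11.8² + 4.8² + 21.8² + 2·[2·11.8·4.8·0.45 + 2·11.8·21.8·0.34 + 4.8·21.8·0.35] = 1055.24 + 525.046 = 1580.29.
Because errors are independent across components, Cov(Tᵢ,Tⱼ) = Cov(Xᵢ,Xⱼ); the off-diagonal part of the true-score variance is the same as above.
True-score variance = [2²·11.8²·0.57 + 4.8²·0.73 + 21.8²·0.89] + 525.046 = 757.25 + 525.046 = 1282.3.
Reliability = 1282.3 / 1580.29 = 0.8114.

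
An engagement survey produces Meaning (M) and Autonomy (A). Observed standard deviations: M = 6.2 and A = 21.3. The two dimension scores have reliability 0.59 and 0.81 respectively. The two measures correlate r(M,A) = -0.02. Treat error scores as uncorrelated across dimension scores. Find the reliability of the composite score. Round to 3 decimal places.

0.791

Var(M+A) = 6.2² + 21.3² + 2·[6.2·21.3·(-0.02)] = 492.13 − 5.2824 = 486.848.
Under uncorrelated errors the observed covariances equal the true-score covariances, so only the own-variance terms attenuate.
True-score variance = [6.2²·0.59 + 21.3²·0.81] − 5.2824 = 390.169 − 5.2824 = 384.886.
Reliability = 384.886 / 486.848 = 0.791.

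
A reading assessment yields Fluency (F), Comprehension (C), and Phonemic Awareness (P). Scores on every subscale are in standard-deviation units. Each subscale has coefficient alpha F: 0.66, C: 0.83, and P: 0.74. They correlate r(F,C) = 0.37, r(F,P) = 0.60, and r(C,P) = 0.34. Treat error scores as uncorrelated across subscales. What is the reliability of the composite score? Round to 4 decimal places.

0.8630

Var(F+C+P) = 3 + 2·[0.37 + 0.60 + 0.34] = 3 + 2.62 = 5.62.
With uncorrelated errors the cross-covariances are all true-score covariance, so they carry over unchanged; only the diagonal terms shrink to ρᵢσᵢ².
True-score variance = [0.66 + 0.83 + 0.74] + 2.62 = 2.23 + 2.62 = 4.85.
Reliability = 4.85 / 5.62 = 0.8630.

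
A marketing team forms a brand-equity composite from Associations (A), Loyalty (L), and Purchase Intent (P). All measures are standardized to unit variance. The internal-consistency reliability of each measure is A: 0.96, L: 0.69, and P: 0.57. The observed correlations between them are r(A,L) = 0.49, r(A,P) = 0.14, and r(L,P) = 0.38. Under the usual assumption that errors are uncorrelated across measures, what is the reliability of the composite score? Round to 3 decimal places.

Var(A+L+P) = 3 + 2·[0.49 + 0.14 + 0.38] = 3 + 2.02 = 5.02.
Because errors are independent across components, Cov(Tᵢ,Tⱼ) = Cov(Xᵢ,Xⱼ); the off-diagonal part of the true-score variance is the same as above.
True-score variance = [0.96 + 0.69 + 0.57] + 2.02 = 2.22 + 2.02 = 4.24.
Reliability = 4.24 / 5.02 = 0.845.

0.845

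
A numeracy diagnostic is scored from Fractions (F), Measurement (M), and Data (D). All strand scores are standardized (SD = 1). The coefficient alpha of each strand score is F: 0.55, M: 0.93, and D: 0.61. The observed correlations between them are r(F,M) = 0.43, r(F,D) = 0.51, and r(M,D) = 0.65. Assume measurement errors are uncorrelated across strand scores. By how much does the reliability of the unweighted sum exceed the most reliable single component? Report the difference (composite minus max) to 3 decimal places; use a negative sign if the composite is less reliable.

-0.077

Var(sum) = 3 + 3.18 = 6.18; true-score variance = 2.09 + 3.18 = 5.27; composite reliability = 0.8528.
Max component reliability = 0.9300.
Difference = 0.8528 − 0.9300 = -0.077.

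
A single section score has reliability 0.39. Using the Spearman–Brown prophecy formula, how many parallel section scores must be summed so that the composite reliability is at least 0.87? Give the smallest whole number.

k ≥ ρ*(1−ρ₁)/(ρ₁(1−ρ*)) = 0.87·0.61 / (0.39·0.13) = 10.467.
Smallest integer k = 11.

11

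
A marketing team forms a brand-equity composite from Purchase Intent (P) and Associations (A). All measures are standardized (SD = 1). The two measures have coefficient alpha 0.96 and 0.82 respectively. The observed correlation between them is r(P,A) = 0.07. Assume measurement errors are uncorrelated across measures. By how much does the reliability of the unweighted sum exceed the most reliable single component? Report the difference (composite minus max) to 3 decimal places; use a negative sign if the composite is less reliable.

Var(sum) = 2 + 0.14 = 2.14; true-score variance = 1.78 + 0.14 = 1.92; composite reliability = 0.8972.
Max component reliability = 0.9600.
Difference = 0.8972 − 0.9600 = -0.063.

-0.063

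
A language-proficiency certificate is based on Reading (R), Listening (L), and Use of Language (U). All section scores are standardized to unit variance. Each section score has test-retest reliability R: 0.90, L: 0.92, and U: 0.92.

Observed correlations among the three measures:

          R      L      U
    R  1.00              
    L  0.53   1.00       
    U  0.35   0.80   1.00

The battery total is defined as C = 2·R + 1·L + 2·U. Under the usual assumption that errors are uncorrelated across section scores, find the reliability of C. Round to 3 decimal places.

0.953

Var(C) = 2² + 1 + 2² + 2·[2·0.53 + 4·0.35 + 2·0.80] = 9 + 8.12 = 17.12.
With uncorrelated errors the cross-covariances are all true-score covariance, so they carry over unchanged; only the diagonal terms shrink to ρᵢσᵢ².
True-score variance = [2²·0.90 + 0.92 + 2²·0.92] + 8.12 = 8.2 + 8.12 = 16.32.
Reliability = 16.32 / 17.12 = 0.953.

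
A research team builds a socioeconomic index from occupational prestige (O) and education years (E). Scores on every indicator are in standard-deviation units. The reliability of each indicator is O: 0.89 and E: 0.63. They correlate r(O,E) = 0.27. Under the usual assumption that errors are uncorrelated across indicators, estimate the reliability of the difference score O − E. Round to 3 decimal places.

0.671

Var(O−E) = 1 + 1 − 2·0.27 = 2 − 0.54 = 1.46.
With uncorrelated errors the cross-covariances are all true-score covariance, so they carry over unchanged; only the diagonal terms shrink to ρᵢσᵢ².
True-score variance = [0.89 + 0.63] − 0.54 = 1.52 − 0.54 = 0.98.
Reliability = 0.98 / 1.46 = 0.671.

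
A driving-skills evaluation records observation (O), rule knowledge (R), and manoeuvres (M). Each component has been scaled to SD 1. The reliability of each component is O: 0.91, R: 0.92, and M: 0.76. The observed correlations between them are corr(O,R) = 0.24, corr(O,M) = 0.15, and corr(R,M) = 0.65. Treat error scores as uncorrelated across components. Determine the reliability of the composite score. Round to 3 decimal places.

Var(O+R+M) = 3 + 2·[0.24 + 0.15 + 0.65] = 3 + 2.08 = 5.08.
Because errors are independent across components, Cov(Tᵢ,Tⱼ) = Cov(Xᵢ,Xⱼ); the off-diagonal part of the true-score variance is the same as above.
True-score variance = [0.91 + 0.92 + 0.76] + 2.08 = 2.59 + 2.08 = 4.67.
Reliability = 4.67 / 5.08 = 0.919.

0.919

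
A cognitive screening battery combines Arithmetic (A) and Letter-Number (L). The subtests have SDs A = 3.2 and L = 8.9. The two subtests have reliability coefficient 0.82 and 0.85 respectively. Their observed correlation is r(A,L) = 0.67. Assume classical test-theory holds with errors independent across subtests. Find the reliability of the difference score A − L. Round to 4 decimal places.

0.7324

Var(A−L) = 3.2² + 8.9² − 2·3.2·8.9·0.67 = 89.45 − 38.1632 = 51.2868.
Because errors are independent across components, Cov(Tᵢ,Tⱼ) = Cov(Xᵢ,Xⱼ); the off-diagonal part of the true-score variance is the same as above.
True-score variance = [3.2²·0.82 + 8.9²·0.85] − 38.1632 = 75.7253 − 38.1632 = 37.5621.
Reliability = 37.5621 / 51.2868 = 0.7324.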